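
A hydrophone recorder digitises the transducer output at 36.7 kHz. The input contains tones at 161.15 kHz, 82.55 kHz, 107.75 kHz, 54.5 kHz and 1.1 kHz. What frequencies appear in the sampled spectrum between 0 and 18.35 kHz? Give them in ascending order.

fs/2 = 18.35 kHz.
161.15 kHz mod fs = 14.35 kHz.
14.35 kHz ≤ fs/2 = 18.35 kHz, appears at 14.35 kHz.
82.55 kHz mod fs = 9.15 kHz.
9.15 kHz ≤ fs/2 = 18.35 kHz, appears at 9.15 kHz.
107.75 kHz mod fs = 34.35 kHz.
34.35 kHz > fs/2 = 18.35 kHz, folds to fs − 34.35 kHz = 2.35 kHz.
54.5 kHz mod fs = 17.8 kHz.
17.8 kHz ≤ fs/2 = 18.35 kHz, appears at 17.8 kHz.
1.1 kHz ≤ fs/2 = 18.35 kHz, passes unchanged.
Distinct values: {1.1 kHz, 2.35 kHz, 9.15 kHz, 14.35 kHz, 17.8 kHz}.

1.1 kHz, 2.35 kHz, 9.15 kHz, 14.35 kHz, 17.8 kHz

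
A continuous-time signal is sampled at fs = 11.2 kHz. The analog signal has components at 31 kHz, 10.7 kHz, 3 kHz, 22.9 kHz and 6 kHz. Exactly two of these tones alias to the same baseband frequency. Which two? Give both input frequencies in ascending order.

fs/2 = 5.6 kHz.
31 kHz mod fs = 8.6 kHz.
8.6 kHz > fs/2 = 5.6 kHz, folds to fs − 8.6 kHz = 2.6 kHz.
10.7 kHz > fs/2 = 5.6 kHz, folds to fs − 10.7 kHz = 0.5 kHz.
3 kHz ≤ fs/2 = 5.6 kHz, passes unchanged.
22.9 kHz mod fs = 0.5 kHz.
0.5 kHz ≤ fs/2 = 5.6 kHz, appears at 0.5 kHz.
6 kHz > fs/2 = 5.6 kHz, folds to fs − 6 kHz = 5.2 kHz.
10.7 kHz and 22.9 kHz both map to 0.5 kHz.

10.7 kHz, 22.9 kHz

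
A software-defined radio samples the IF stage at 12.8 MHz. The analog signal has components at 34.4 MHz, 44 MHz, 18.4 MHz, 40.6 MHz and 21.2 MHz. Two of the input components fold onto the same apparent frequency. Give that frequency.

fs/2 = 6.4 MHz.
34.4 MHz mod fs = 8.8 MHz.
8.8 MHz > fs/2 = 6.4 MHz, folds to fs − 8.8 MHz = 4 MHz.
44 MHz mod fs = 5.6 MHz.
5.6 MHz ≤ fs/2 = 6.4 MHz, appears at 5.6 MHz.
18.4 MHz mod fs = 5.6 MHz.
5.6 MHz ≤ fs/2 = 6.4 MHz, appears at 5.6 MHz.
40.6 MHz mod fs = 2.2 MHz.
2.2 MHz ≤ fs/2 = 6.4 MHz, appears at 2.2 MHz.
21.2 MHz mod fs = 8.4 MHz.
8.4 MHz > fs/2 = 6.4 MHz, folds to fs − 8.4 MHz = 4.4 MHz.
18.4 MHz and 44 MHz both map to 5.6 MHz.

5.6 MHz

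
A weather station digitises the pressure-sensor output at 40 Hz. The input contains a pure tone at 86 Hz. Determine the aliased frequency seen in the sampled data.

6 Hz

86 Hz mod fs = 6 Hz.
6 Hz ≤ fs/2 = 20 Hz, appears at 6 Hz.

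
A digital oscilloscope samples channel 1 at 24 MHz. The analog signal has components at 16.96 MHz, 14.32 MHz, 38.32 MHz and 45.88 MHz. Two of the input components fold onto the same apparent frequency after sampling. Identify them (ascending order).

fs/2 = 12 MHz.
16.96 MHz > fs/2 = 12 MHz, folds to fs − 16.96 MHz = 7.04 MHz.
14.32 MHz > fs/2 = 12 MHz, folds to fs − 14.32 MHz = 9.68 MHz.
38.32 MHz mod fs = 14.32 MHz.
14.32 MHz > fs/2 = 12 MHz, folds to fs − 14.32 MHz = 9.68 MHz.
45.88 MHz mod fs = 21.88 MHz.
21.88 MHz > fs/2 = 12 MHz, folds to fs − 21.88 MHz = 2.12 MHz.
14.32 MHz and 38.32 MHz both map to 9.68 MHz.

14.32 MHz, 38.32 MHz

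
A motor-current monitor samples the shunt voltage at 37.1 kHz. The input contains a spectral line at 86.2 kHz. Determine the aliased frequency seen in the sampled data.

86.2 kHz mod fs = 12 kHz.
12 kHz ≤ fs/2 = 18.55 kHz, appears at 12 kHz.

12 kHz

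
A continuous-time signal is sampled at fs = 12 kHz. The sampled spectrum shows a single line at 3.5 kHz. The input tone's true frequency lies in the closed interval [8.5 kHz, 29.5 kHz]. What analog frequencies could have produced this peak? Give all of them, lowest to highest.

8.5 kHz, 15.5 kHz, 20.5 kHz, 27.5 kHz

Frequencies that alias to 3.5 kHz are k·fs ± 3.5 kHz for integer k ≥ 0.
k=0: 3.5 kHz.
k=1: 8.5 kHz, 15.5 kHz.
k=2: 20.5 kHz, 27.5 kHz.
k=3: 32.5 kHz, 39.5 kHz.
Within [8.5 kHz, 29.5 kHz]: 8.5 kHz, 15.5 kHz, 20.5 kHz, 27.5 kHz.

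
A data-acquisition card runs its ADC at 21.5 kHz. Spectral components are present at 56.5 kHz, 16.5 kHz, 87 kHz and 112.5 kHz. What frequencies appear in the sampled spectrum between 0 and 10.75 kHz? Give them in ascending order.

fs/2 = 10.75 kHz.
56.5 kHz mod fs = 13.5 kHz.
13.5 kHz > fs/2 = 10.75 kHz, folds to fs − 13.5 kHz = 8 kHz.
16.5 kHz > fs/2 = 10.75 kHz, folds to fs − 16.5 kHz = 5 kHz.
87 kHz mod fs = 1 kHz.
1 kHz ≤ fs/2 = 10.75 kHz, appears at 1 kHz.
112.5 kHz mod fs = 5 kHz.
5 kHz ≤ fs/2 = 10.75 kHz, appears at 5 kHz.
Distinct values: {1 kHz, 5 kHz, 8 kHz}.

1 kHz, 5 kHz, 8 kHz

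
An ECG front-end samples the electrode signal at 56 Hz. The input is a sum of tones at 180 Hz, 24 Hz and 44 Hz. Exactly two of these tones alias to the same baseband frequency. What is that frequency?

fs/2 = 28 Hz.
180 Hz mod fs = 12 Hz.
12 Hz ≤ fs/2 = 28 Hz, appears at 12 Hz.
24 Hz ≤ fs/2 = 28 Hz, passes unchanged.
44 Hz > fs/2 = 28 Hz, folds to fs − 44 Hz = 12 Hz.
44 Hz and 180 Hz both map to 12 Hz.

12 Hz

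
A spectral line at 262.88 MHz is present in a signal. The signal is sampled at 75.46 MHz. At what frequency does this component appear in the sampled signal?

262.88 MHz mod fs = 36.5 MHz.
36.5 MHz ≤ fs/2 = 37.73 MHz, appears at 36.5 MHz.

36.5 MHz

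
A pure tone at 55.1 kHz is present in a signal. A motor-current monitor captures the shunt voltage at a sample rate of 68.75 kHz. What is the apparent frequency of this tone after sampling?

13.65 kHz

55.1 kHz > fs/2 = 34.375 kHz, folds to fs − 55.1 kHz = 13.65 kHz.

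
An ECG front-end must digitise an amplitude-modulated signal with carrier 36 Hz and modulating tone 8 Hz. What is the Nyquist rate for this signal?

88 Hz

AM sidebands sit at fc ± fm = 28 Hz and 44 Hz.
Highest-frequency component: 44 Hz.
Nyquist rate = 2 × 44 Hz = 88 Hz.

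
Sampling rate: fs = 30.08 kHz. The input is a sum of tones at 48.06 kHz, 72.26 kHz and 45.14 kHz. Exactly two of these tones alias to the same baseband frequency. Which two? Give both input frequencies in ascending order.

fs/2 = 15.04 kHz.
48.06 kHz mod fs = 17.98 kHz.
17.98 kHz > fs/2 = 15.04 kHz, folds to fs − 17.98 kHz = 12.1 kHz.
72.26 kHz mod fs = 12.1 kHz.
12.1 kHz ≤ fs/2 = 15.04 kHz, appears at 12.1 kHz.
45.14 kHz mod fs = 15.06 kHz.
15.06 kHz > fs/2 = 15.04 kHz, folds to fs − 15.06 kHz = 15.02 kHz.
48.06 kHz and 72.26 kHz both map to 12.1 kHz.

48.06 kHz, 72.26 kHz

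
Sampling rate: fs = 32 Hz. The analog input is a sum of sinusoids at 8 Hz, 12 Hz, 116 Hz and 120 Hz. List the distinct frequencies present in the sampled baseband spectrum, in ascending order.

fs/2 = 16 Hz.
8 Hz ≤ fs/2 = 16 Hz, passes unchanged.
12 Hz ≤ fs/2 = 16 Hz, passes unchanged.
116 Hz mod fs = 20 Hz.
20 Hz > fs/2 = 16 Hz, folds to fs − 20 Hz = 12 Hz.
120 Hz mod fs = 24 Hz.
24 Hz > fs/2 = 16 Hz, folds to fs − 24 Hz = 8 Hz.
Distinct values: {8 Hz, 12 Hz}.

8 Hz, 12 Hz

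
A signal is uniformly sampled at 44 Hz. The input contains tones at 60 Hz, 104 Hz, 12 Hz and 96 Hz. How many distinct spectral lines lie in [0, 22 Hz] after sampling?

fs/2 = 22 Hz.
60 Hz mod fs = 16 Hz.
16 Hz ≤ fs/2 = 22 Hz, appears at 16 Hz.
104 Hz mod fs = 16 Hz.
16 Hz ≤ fs/2 = 22 Hz, appears at 16 Hz.
12 Hz ≤ fs/2 = 22 Hz, passes unchanged.
96 Hz mod fs = 8 Hz.
8 Hz ≤ fs/2 = 22 Hz, appears at 8 Hz.
Distinct values: {8 Hz, 12 Hz, 16 Hz} → 3.

3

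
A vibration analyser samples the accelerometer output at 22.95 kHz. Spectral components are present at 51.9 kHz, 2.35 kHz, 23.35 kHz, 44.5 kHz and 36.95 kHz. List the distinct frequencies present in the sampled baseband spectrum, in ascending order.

0.4 kHz, 1.4 kHz, 2.35 kHz, 6 kHz, 8.95 kHz

fs/2 = 11.475 kHz.
51.9 kHz mod fs = 6 kHz.
6 kHz ≤ fs/2 = 11.475 kHz, appears at 6 kHz.
2.35 kHz ≤ fs/2 = 11.475 kHz, passes unchanged.
23.35 kHz mod fs = 0.4 kHz.
0.4 kHz ≤ fs/2 = 11.475 kHz, appears at 0.4 kHz.
44.5 kHz mod fs = 21.55 kHz.
21.55 kHz > fs/2 = 11.475 kHz, folds to fs − 21.55 kHz = 1.4 kHz.
36.95 kHz mod fs = 14 kHz.
14 kHz > fs/2 = 11.475 kHz, folds to fs − 14 kHz = 8.95 kHz.
Distinct values: {0.4 kHz, 1.4 kHz, 2.35 kHz, 6 kHz, 8.95 kHz}.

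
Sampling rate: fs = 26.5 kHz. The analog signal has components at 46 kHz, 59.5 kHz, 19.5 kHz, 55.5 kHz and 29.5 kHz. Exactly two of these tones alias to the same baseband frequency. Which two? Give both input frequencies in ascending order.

19.5 kHz, 46 kHz

fs/2 = 13.25 kHz.
46 kHz mod fs = 19.5 kHz.
19.5 kHz > fs/2 = 13.25 kHz, folds to fs − 19.5 kHz = 7 kHz.
59.5 kHz mod fs = 6.5 kHz.
6.5 kHz ≤ fs/2 = 13.25 kHz, appears at 6.5 kHz.
19.5 kHz > fs/2 = 13.25 kHz, folds to fs − 19.5 kHz = 7 kHz.
55.5 kHz mod fs = 2.5 kHz.
2.5 kHz ≤ fs/2 = 13.25 kHz, appears at 2.5 kHz.
29.5 kHz mod fs = 3 kHz.
3 kHz ≤ fs/2 = 13.25 kHz, appears at 3 kHz.
19.5 kHz and 46 kHz both map to 7 kHz.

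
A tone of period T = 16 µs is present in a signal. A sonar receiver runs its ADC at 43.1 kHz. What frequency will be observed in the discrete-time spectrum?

T = 16 µs → f = 1/T = 62.5 kHz.
62.5 kHz mod fs = 19.4 kHz.
19.4 kHz ≤ fs/2 = 21.55 kHz, appears at 19.4 kHz.

19.4 kHz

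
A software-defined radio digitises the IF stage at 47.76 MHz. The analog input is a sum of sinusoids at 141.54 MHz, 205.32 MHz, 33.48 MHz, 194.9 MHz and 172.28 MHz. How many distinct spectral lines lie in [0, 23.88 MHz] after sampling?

4

fs/2 = 23.88 MHz.
141.54 MHz mod fs = 46.02 MHz.
46.02 MHz > fs/2 = 23.88 MHz, folds to fs − 46.02 MHz = 1.74 MHz.
205.32 MHz mod fs = 14.28 MHz.
14.28 MHz ≤ fs/2 = 23.88 MHz, appears at 14.28 MHz.
33.48 MHz > fs/2 = 23.88 MHz, folds to fs − 33.48 MHz = 14.28 MHz.
194.9 MHz mod fs = 3.86 MHz.
3.86 MHz ≤ fs/2 = 23.88 MHz, appears at 3.86 MHz.
172.28 MHz mod fs = 29 MHz.
29 MHz > fs/2 = 23.88 MHz, folds to fs − 29 MHz = 18.76 MHz.
Distinct values: {1.74 MHz, 3.86 MHz, 14.28 MHz, 18.76 MHz} → 4.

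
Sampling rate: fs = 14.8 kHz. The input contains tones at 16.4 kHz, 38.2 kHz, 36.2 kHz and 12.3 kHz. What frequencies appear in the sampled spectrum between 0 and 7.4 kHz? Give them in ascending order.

fs/2 = 7.4 kHz.
16.4 kHz mod fs = 1.6 kHz.
1.6 kHz ≤ fs/2 = 7.4 kHz, appears at 1.6 kHz.
38.2 kHz mod fs = 8.6 kHz.
8.6 kHz > fs/2 = 7.4 kHz, folds to fs − 8.6 kHz = 6.2 kHz.
36.2 kHz mod fs = 6.6 kHz.
6.6 kHz ≤ fs/2 = 7.4 kHz, appears at 6.6 kHz.
12.3 kHz > fs/2 = 7.4 kHz, folds to fs − 12.3 kHz = 2.5 kHz.
Distinct values: {1.6 kHz, 2.5 kHz, 6.2 kHz, 6.6 kHz}.

1.6 kHz, 2.5 kHz, 6.2 kHz, 6.6 kHz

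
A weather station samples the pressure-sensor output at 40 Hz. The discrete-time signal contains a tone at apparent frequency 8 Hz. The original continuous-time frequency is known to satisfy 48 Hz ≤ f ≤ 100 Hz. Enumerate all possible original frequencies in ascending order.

48 Hz, 72 Hz, 88 Hz

Frequencies that alias to 8 Hz are k·fs ± 8 Hz for integer k ≥ 0.
k=0: 8 Hz.
k=1: 32 Hz, 48 Hz.
k=2: 72 Hz, 88 Hz.
k=3: 112 Hz, 128 Hz.
Within [48 Hz, 100 Hz]: 48 Hz, 72 Hz, 88 Hz.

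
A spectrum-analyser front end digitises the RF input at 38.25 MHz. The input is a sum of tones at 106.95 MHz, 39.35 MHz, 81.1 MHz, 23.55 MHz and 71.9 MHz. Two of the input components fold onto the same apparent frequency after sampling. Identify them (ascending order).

71.9 MHz, 81.1 MHz

fs/2 = 19.125 MHz.
106.95 MHz mod fs = 30.45 MHz.
30.45 MHz > fs/2 = 19.125 MHz, folds to fs − 30.45 MHz = 7.8 MHz.
39.35 MHz mod fs = 1.1 MHz.
1.1 MHz ≤ fs/2 = 19.125 MHz, appears at 1.1 MHz.
81.1 MHz mod fs = 4.6 MHz.
4.6 MHz ≤ fs/2 = 19.125 MHz, appears at 4.6 MHz.
23.55 MHz > fs/2 = 19.125 MHz, folds to fs − 23.55 MHz = 14.7 MHz.
71.9 MHz mod fs = 33.65 MHz.
33.65 MHz > fs/2 = 19.125 MHz, folds to fs − 33.65 MHz = 4.6 MHz.
71.9 MHz and 81.1 MHz both map to 4.6 MHz.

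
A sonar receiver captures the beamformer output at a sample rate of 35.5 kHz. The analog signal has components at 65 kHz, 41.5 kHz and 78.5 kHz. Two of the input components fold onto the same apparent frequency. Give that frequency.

6 kHz

fs/2 = 17.75 kHz.
65 kHz mod fs = 29.5 kHz.
29.5 kHz > fs/2 = 17.75 kHz, folds to fs − 29.5 kHz = 6 kHz.
41.5 kHz mod fs = 6 kHz.
6 kHz ≤ fs/2 = 17.75 kHz, appears at 6 kHz.
78.5 kHz mod fs = 7.5 kHz.
7.5 kHz ≤ fs/2 = 17.75 kHz, appears at 7.5 kHz.
41.5 kHz and 65 kHz both map to 6 kHz.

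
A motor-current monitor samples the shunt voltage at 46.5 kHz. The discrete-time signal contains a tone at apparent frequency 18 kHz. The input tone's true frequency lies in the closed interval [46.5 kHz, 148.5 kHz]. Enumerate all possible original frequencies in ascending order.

64.5 kHz, 75 kHz, 111 kHz, 121.5 kHz

Frequencies that alias to 18 kHz are k·fs ± 18 kHz for integer k ≥ 0.
k=0: 18 kHz.
k=1: 28.5 kHz, 64.5 kHz.
k=2: 75 kHz, 111 kHz.
k=3: 121.5 kHz, 157.5 kHz.
k=4: 168 kHz, 204 kHz.
Within [46.5 kHz, 148.5 kHz]: 64.5 kHz, 75 kHz, 111 kHz, 121.5 kHz.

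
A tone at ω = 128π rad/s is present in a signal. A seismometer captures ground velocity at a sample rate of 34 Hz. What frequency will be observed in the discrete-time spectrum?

4 Hz

ω = 128π rad/s → f = ω/(2π) = 64 Hz.
64 Hz mod fs = 30 Hz.
30 Hz > fs/2 = 17 Hz, folds to fs − 30 Hz = 4 Hz.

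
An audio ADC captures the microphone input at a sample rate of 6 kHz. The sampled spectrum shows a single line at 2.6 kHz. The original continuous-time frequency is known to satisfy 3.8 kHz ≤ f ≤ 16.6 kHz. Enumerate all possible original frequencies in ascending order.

8.6 kHz, 9.4 kHz, 14.6 kHz, 15.4 kHz

Frequencies that alias to 2.6 kHz are k·fs ± 2.6 kHz for integer k ≥ 0.
k=0: 2.6 kHz.
k=1: 3.4 kHz, 8.6 kHz.
k=2: 9.4 kHz, 14.6 kHz.
k=3: 15.4 kHz, 20.6 kHz.
k=4: 21.4 kHz, 26.6 kHz.
Within [3.8 kHz, 16.6 kHz]: 8.6 kHz, 9.4 kHz, 14.6 kHz, 15.4 kHz.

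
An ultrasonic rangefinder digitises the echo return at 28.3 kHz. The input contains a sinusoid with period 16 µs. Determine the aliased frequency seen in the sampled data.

5.9 kHz

T = 16 µs → f = 1/T = 62.5 kHz.
62.5 kHz mod fs = 5.9 kHz.
5.9 kHz ≤ fs/2 = 14.15 kHz, appears at 5.9 kHz.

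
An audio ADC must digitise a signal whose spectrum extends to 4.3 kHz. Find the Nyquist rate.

Nyquist rate = 2 × 4.3 kHz = 8.6 kHz.

8.6 kHz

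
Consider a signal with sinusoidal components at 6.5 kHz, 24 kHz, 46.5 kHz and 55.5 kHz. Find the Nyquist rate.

Highest-frequency component: 55.5 kHz.
Nyquist rate = 2 × 55.5 kHz = 111 kHz.

111 kHz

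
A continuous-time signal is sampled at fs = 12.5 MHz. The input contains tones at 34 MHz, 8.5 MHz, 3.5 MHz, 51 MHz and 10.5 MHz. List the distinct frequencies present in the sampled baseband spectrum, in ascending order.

fs/2 = 6.25 MHz.
34 MHz mod fs = 9 MHz.
9 MHz > fs/2 = 6.25 MHz, folds to fs − 9 MHz = 3.5 MHz.
8.5 MHz > fs/2 = 6.25 MHz, folds to fs − 8.5 MHz = 4 MHz.
3.5 MHz ≤ fs/2 = 6.25 MHz, passes unchanged.
51 MHz mod fs = 1 MHz.
1 MHz ≤ fs/2 = 6.25 MHz, appears at 1 MHz.
10.5 MHz > fs/2 = 6.25 MHz, folds to fs − 10.5 MHz = 2 MHz.
Distinct values: {1 MHz, 2 MHz, 3.5 MHz, 4 MHz}.

1 MHz, 2 MHz, 3.5 MHz, 4 MHz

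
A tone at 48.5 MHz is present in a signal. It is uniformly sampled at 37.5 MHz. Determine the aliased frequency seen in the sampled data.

48.5 MHz mod fs = 11 MHz.
11 MHz ≤ fs/2 = 18.75 MHz, appears at 11 MHz.

11 MHz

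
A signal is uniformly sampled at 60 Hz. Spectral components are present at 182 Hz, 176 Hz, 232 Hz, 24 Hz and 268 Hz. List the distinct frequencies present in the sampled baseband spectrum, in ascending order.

2 Hz, 4 Hz, 8 Hz, 24 Hz, 28 Hz

fs/2 = 30 Hz.
182 Hz mod fs = 2 Hz.
2 Hz ≤ fs/2 = 30 Hz, appears at 2 Hz.
176 Hz mod fs = 56 Hz.
56 Hz > fs/2 = 30 Hz, folds to fs − 56 Hz = 4 Hz.
232 Hz mod fs = 52 Hz.
52 Hz > fs/2 = 30 Hz, folds to fs − 52 Hz = 8 Hz.
24 Hz ≤ fs/2 = 30 Hz, passes unchanged.
268 Hz mod fs = 28 Hz.
28 Hz ≤ fs/2 = 30 Hz, appears at 28 Hz.
Distinct values: {2 Hz, 4 Hz, 8 Hz, 24 Hz, 28 Hz}.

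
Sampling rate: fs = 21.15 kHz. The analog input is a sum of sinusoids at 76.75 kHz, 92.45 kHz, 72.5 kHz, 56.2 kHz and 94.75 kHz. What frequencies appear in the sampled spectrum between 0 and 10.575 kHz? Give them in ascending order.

7.25 kHz, 7.85 kHz, 9.05 kHz, 10.15 kHz

fs/2 = 10.575 kHz.
76.75 kHz mod fs = 13.3 kHz.
13.3 kHz > fs/2 = 10.575 kHz, folds to fs − 13.3 kHz = 7.85 kHz.
92.45 kHz mod fs = 7.85 kHz.
7.85 kHz ≤ fs/2 = 10.575 kHz, appears at 7.85 kHz.
72.5 kHz mod fs = 9.05 kHz.
9.05 kHz ≤ fs/2 = 10.575 kHz, appears at 9.05 kHz.
56.2 kHz mod fs = 13.9 kHz.
13.9 kHz > fs/2 = 10.575 kHz, folds to fs − 13.9 kHz = 7.25 kHz.
94.75 kHz mod fs = 10.15 kHz.
10.15 kHz ≤ fs/2 = 10.575 kHz, appears at 10.15 kHz.
Distinct values: {7.25 kHz, 7.85 kHz, 9.05 kHz, 10.15 kHz}.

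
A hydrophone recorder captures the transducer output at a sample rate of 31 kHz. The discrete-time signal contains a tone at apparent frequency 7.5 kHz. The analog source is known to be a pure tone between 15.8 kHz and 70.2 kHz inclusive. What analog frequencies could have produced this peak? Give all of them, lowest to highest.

23.5 kHz, 38.5 kHz, 54.5 kHz, 69.5 kHz

Frequencies that alias to 7.5 kHz are k·fs ± 7.5 kHz for integer k ≥ 0.
k=0: 7.5 kHz.
k=1: 23.5 kHz, 38.5 kHz.
k=2: 54.5 kHz, 69.5 kHz.
k=3: 85.5 kHz, 100.5 kHz.
Within [15.8 kHz, 70.2 kHz]: 23.5 kHz, 38.5 kHz, 54.5 kHz, 69.5 kHz.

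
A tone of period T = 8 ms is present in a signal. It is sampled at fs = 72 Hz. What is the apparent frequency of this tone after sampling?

19 Hz

T = 8 ms → f = 1/T = 125 Hz.
125 Hz mod fs = 53 Hz.
53 Hz > fs/2 = 36 Hz, folds to fs − 53 Hz = 19 Hz.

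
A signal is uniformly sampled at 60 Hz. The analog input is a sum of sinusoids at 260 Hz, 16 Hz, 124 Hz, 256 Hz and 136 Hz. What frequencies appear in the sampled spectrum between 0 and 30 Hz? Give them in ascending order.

fs/2 = 30 Hz.
260 Hz mod fs = 20 Hz.
20 Hz ≤ fs/2 = 30 Hz, appears at 20 Hz.
16 Hz ≤ fs/2 = 30 Hz, passes unchanged.
124 Hz mod fs = 4 Hz.
4 Hz ≤ fs/2 = 30 Hz, appears at 4 Hz.
256 Hz mod fs = 16 Hz.
16 Hz ≤ fs/2 = 30 Hz, appears at 16 Hz.
136 Hz mod fs = 16 Hz.
16 Hz ≤ fs/2 = 30 Hz, appears at 16 Hz.
Distinct values: {4 Hz, 16 Hz, 20 Hz}.

4 Hz, 16 Hz, 20 Hz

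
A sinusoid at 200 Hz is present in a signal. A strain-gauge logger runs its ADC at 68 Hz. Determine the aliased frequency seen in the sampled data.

4 Hz

200 Hz mod fs = 64 Hz.
64 Hz > fs/2 = 34 Hz, folds to fs − 64 Hz = 4 Hz.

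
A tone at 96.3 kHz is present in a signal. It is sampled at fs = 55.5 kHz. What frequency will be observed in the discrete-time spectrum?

96.3 kHz mod fs = 40.8 kHz.
40.8 kHz > fs/2 = 27.75 kHz, folds to fs − 40.8 kHz = 14.7 kHz.

14.7 kHz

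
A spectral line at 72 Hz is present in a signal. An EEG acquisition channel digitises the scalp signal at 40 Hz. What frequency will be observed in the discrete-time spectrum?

8 Hz

72 Hz mod fs = 32 Hz.
32 Hz > fs/2 = 20 Hz, folds to fs − 32 Hz = 8 Hz.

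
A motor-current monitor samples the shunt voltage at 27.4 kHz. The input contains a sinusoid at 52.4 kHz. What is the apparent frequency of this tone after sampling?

2.4 kHz

52.4 kHz mod fs = 25 kHz.
25 kHz > fs/2 = 13.7 kHz, folds to fs − 25 kHz = 2.4 kHz.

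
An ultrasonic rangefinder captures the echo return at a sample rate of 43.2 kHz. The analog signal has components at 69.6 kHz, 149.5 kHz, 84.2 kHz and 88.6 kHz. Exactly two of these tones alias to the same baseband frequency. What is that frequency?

2.2 kHz

fs/2 = 21.6 kHz.
69.6 kHz mod fs = 26.4 kHz.
26.4 kHz > fs/2 = 21.6 kHz, folds to fs − 26.4 kHz = 16.8 kHz.
149.5 kHz mod fs = 19.9 kHz.
19.9 kHz ≤ fs/2 = 21.6 kHz, appears at 19.9 kHz.
84.2 kHz mod fs = 41 kHz.
41 kHz > fs/2 = 21.6 kHz, folds to fs − 41 kHz = 2.2 kHz.
88.6 kHz mod fs = 2.2 kHz.
2.2 kHz ≤ fs/2 = 21.6 kHz, appears at 2.2 kHz.
84.2 kHz and 88.6 kHz both map to 2.2 kHz.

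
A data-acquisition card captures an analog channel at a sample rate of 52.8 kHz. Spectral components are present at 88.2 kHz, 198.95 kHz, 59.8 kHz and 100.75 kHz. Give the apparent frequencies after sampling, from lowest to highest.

4.85 kHz, 7 kHz, 12.25 kHz, 17.4 kHz

fs/2 = 26.4 kHz.
88.2 kHz mod fs = 35.4 kHz.
35.4 kHz > fs/2 = 26.4 kHz, folds to fs − 35.4 kHz = 17.4 kHz.
198.95 kHz mod fs = 40.55 kHz.
40.55 kHz > fs/2 = 26.4 kHz, folds to fs − 40.55 kHz = 12.25 kHz.
59.8 kHz mod fs = 7 kHz.
7 kHz ≤ fs/2 = 26.4 kHz, appears at 7 kHz.
100.75 kHz mod fs = 47.95 kHz.
47.95 kHz > fs/2 = 26.4 kHz, folds to fs − 47.95 kHz = 4.85 kHz.
Distinct values: {4.85 kHz, 7 kHz, 12.25 kHz, 17.4 kHz}.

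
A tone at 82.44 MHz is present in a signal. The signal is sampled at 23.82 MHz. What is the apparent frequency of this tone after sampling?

10.98 MHz

82.44 MHz mod fs = 10.98 MHz.
10.98 MHz ≤ fs/2 = 11.91 MHz, appears at 10.98 MHz.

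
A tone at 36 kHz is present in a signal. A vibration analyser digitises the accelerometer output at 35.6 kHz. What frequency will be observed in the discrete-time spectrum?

36 kHz mod fs = 0.4 kHz.
0.4 kHz ≤ fs/2 = 17.8 kHz, appears at 0.4 kHz.

0.4 kHz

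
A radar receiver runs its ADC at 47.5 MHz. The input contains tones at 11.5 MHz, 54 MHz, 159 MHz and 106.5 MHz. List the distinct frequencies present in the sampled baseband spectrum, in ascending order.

fs/2 = 23.75 MHz.
11.5 MHz ≤ fs/2 = 23.75 MHz, passes unchanged.
54 MHz mod fs = 6.5 MHz.
6.5 MHz ≤ fs/2 = 23.75 MHz, appears at 6.5 MHz.
159 MHz mod fs = 16.5 MHz.
16.5 MHz ≤ fs/2 = 23.75 MHz, appears at 16.5 MHz.
106.5 MHz mod fs = 11.5 MHz.
11.5 MHz ≤ fs/2 = 23.75 MHz, appears at 11.5 MHz.
Distinct values: {6.5 MHz, 11.5 MHz, 16.5 MHz}.

6.5 MHz, 11.5 MHz, 16.5 MHz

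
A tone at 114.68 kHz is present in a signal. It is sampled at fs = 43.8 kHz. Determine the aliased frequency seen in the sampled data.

16.72 kHz

114.68 kHz mod fs = 27.08 kHz.
27.08 kHz > fs/2 = 21.9 kHz, folds to fs − 27.08 kHz = 16.72 kHz.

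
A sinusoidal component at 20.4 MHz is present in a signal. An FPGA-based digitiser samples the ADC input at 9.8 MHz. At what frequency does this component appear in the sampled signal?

0.8 MHz

20.4 MHz mod fs = 0.8 MHz.
0.8 MHz ≤ fs/2 = 4.9 MHz, appears at 0.8 MHz.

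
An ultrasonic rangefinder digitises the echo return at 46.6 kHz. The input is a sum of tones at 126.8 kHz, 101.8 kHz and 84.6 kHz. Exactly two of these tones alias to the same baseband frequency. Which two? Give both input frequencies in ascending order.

84.6 kHz, 101.8 kHz

fs/2 = 23.3 kHz.
126.8 kHz mod fs = 33.6 kHz.
33.6 kHz > fs/2 = 23.3 kHz, folds to fs − 33.6 kHz = 13 kHz.
101.8 kHz mod fs = 8.6 kHz.
8.6 kHz ≤ fs/2 = 23.3 kHz, appears at 8.6 kHz.
84.6 kHz mod fs = 38 kHz.
38 kHz > fs/2 = 23.3 kHz, folds to fs − 38 kHz = 8.6 kHz.
84.6 kHz and 101.8 kHz both map to 8.6 kHz.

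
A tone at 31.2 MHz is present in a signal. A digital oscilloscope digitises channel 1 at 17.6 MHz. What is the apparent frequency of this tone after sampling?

4 MHz

31.2 MHz mod fs = 13.6 MHz.
13.6 MHz > fs/2 = 8.8 MHz, folds to fs − 13.6 MHz = 4 MHz.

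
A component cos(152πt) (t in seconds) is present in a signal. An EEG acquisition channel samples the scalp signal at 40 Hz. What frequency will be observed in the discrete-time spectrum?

4 Hz

ω = 152π rad/s → f = ω/(2π) = 76 Hz.
76 Hz mod fs = 36 Hz.
36 Hz > fs/2 = 20 Hz, folds to fs − 36 Hz = 4 Hz.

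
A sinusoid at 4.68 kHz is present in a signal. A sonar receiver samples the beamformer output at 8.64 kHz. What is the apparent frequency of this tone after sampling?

3.96 kHz

4.68 kHz > fs/2 = 4.32 kHz, folds to fs − 4.68 kHz = 3.96 kHz.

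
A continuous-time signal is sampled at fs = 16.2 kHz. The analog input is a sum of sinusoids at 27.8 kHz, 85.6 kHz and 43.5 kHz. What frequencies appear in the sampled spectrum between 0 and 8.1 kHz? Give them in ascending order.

fs/2 = 8.1 kHz.
27.8 kHz mod fs = 11.6 kHz.
11.6 kHz > fs/2 = 8.1 kHz, folds to fs − 11.6 kHz = 4.6 kHz.
85.6 kHz mod fs = 4.6 kHz.
4.6 kHz ≤ fs/2 = 8.1 kHz, appears at 4.6 kHz.
43.5 kHz mod fs = 11.1 kHz.
11.1 kHz > fs/2 = 8.1 kHz, folds to fs − 11.1 kHz = 5.1 kHz.
Distinct values: {4.6 kHz, 5.1 kHz}.

4.6 kHz, 5.1 kHz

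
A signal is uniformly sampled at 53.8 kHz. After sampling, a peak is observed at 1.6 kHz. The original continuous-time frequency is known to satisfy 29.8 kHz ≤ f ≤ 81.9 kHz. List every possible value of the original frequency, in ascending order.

Frequencies that alias to 1.6 kHz are k·fs ± 1.6 kHz for integer k ≥ 0.
k=0: 1.6 kHz.
k=1: 52.2 kHz, 55.4 kHz.
k=2: 106 kHz, 109.2 kHz.
Within [29.8 kHz, 81.9 kHz]: 52.2 kHz, 55.4 kHz.

52.2 kHz, 55.4 kHz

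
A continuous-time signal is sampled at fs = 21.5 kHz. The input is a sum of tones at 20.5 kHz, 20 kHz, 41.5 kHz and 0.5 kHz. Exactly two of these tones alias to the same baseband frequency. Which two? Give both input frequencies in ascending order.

20 kHz, 41.5 kHz

fs/2 = 10.75 kHz.
20.5 kHz > fs/2 = 10.75 kHz, folds to fs − 20.5 kHz = 1 kHz.
20 kHz > fs/2 = 10.75 kHz, folds to fs − 20 kHz = 1.5 kHz.
41.5 kHz mod fs = 20 kHz.
20 kHz > fs/2 = 10.75 kHz, folds to fs − 20 kHz = 1.5 kHz.
0.5 kHz ≤ fs/2 = 10.75 kHz, passes unchanged.
20 kHz and 41.5 kHz both map to 1.5 kHz.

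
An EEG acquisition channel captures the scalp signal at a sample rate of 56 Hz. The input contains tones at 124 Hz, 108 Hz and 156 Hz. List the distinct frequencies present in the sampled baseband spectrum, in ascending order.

4 Hz, 12 Hz

fs/2 = 28 Hz.
124 Hz mod fs = 12 Hz.
12 Hz ≤ fs/2 = 28 Hz, appears at 12 Hz.
108 Hz mod fs = 52 Hz.
52 Hz > fs/2 = 28 Hz, folds to fs − 52 Hz = 4 Hz.
156 Hz mod fs = 44 Hz.
44 Hz > fs/2 = 28 Hz, folds to fs − 44 Hz = 12 Hz.
Distinct values: {4 Hz, 12 Hz}.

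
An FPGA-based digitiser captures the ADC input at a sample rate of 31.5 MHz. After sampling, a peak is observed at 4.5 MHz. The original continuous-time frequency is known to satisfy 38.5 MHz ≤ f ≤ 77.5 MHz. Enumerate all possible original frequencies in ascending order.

58.5 MHz, 67.5 MHz

Frequencies that alias to 4.5 MHz are k·fs ± 4.5 MHz for integer k ≥ 0.
k=0: 4.5 MHz.
k=1: 27 MHz, 36 MHz.
k=2: 58.5 MHz, 67.5 MHz.
k=3: 90 MHz, 99 MHz.
Within [38.5 MHz, 77.5 MHz]: 58.5 MHz, 67.5 MHz.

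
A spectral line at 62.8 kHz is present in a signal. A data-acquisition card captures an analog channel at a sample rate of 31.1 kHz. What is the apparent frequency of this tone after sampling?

62.8 kHz mod fs = 0.6 kHz.
0.6 kHz ≤ fs/2 = 15.55 kHz, appears at 0.6 kHz.

0.6 kHz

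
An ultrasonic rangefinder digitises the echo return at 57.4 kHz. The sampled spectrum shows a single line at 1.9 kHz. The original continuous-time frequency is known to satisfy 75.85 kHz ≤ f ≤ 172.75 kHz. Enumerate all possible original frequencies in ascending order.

112.9 kHz, 116.7 kHz, 170.3 kHz

Frequencies that alias to 1.9 kHz are k·fs ± 1.9 kHz for integer k ≥ 0.
k=0: 1.9 kHz.
k=1: 55.5 kHz, 59.3 kHz.
k=2: 112.9 kHz, 116.7 kHz.
k=3: 170.3 kHz, 174.1 kHz.
k=4: 227.7 kHz, 231.5 kHz.
Within [75.85 kHz, 172.75 kHz]: 112.9 kHz, 116.7 kHz, 170.3 kHz.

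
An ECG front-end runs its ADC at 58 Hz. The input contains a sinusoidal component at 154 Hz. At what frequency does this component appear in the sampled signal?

20 Hz

154 Hz mod fs = 38 Hz.
38 Hz > fs/2 = 29 Hz, folds to fs − 38 Hz = 20 Hz.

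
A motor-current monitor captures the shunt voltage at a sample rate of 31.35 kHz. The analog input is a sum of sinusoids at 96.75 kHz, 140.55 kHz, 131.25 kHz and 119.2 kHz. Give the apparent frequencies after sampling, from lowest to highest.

fs/2 = 15.675 kHz.
96.75 kHz mod fs = 2.7 kHz.
2.7 kHz ≤ fs/2 = 15.675 kHz, appears at 2.7 kHz.
140.55 kHz mod fs = 15.15 kHz.
15.15 kHz ≤ fs/2 = 15.675 kHz, appears at 15.15 kHz.
131.25 kHz mod fs = 5.85 kHz.
5.85 kHz ≤ fs/2 = 15.675 kHz, appears at 5.85 kHz.
119.2 kHz mod fs = 25.15 kHz.
25.15 kHz > fs/2 = 15.675 kHz, folds to fs − 25.15 kHz = 6.2 kHz.
Distinct values: {2.7 kHz, 5.85 kHz, 6.2 kHz, 15.15 kHz}.

2.7 kHz, 5.85 kHz, 6.2 kHz, 15.15 kHz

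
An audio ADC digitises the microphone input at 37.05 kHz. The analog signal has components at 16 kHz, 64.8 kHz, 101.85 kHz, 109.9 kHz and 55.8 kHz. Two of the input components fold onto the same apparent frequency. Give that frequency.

9.3 kHz

fs/2 = 18.525 kHz.
16 kHz ≤ fs/2 = 18.525 kHz, passes unchanged.
64.8 kHz mod fs = 27.75 kHz.
27.75 kHz > fs/2 = 18.525 kHz, folds to fs − 27.75 kHz = 9.3 kHz.
101.85 kHz mod fs = 27.75 kHz.
27.75 kHz > fs/2 = 18.525 kHz, folds to fs − 27.75 kHz = 9.3 kHz.
109.9 kHz mod fs = 35.8 kHz.
35.8 kHz > fs/2 = 18.525 kHz, folds to fs − 35.8 kHz = 1.25 kHz.
55.8 kHz mod fs = 18.75 kHz.
18.75 kHz > fs/2 = 18.525 kHz, folds to fs − 18.75 kHz = 18.3 kHz.
64.8 kHz and 101.85 kHz both map to 9.3 kHz.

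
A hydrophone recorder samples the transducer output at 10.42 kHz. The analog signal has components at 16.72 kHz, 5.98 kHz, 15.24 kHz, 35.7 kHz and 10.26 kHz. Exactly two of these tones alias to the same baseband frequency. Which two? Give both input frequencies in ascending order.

5.98 kHz, 35.7 kHz

fs/2 = 5.21 kHz.
16.72 kHz mod fs = 6.3 kHz.
6.3 kHz > fs/2 = 5.21 kHz, folds to fs − 6.3 kHz = 4.12 kHz.
5.98 kHz > fs/2 = 5.21 kHz, folds to fs − 5.98 kHz = 4.44 kHz.
15.24 kHz mod fs = 4.82 kHz.
4.82 kHz ≤ fs/2 = 5.21 kHz, appears at 4.82 kHz.
35.7 kHz mod fs = 4.44 kHz.
4.44 kHz ≤ fs/2 = 5.21 kHz, appears at 4.44 kHz.
10.26 kHz > fs/2 = 5.21 kHz, folds to fs − 10.26 kHz = 0.16 kHz.
5.98 kHz and 35.7 kHz both map to 4.44 kHz.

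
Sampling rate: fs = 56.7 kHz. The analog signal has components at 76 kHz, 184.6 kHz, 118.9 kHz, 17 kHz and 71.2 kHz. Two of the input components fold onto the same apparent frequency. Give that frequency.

14.5 kHz

fs/2 = 28.35 kHz.
76 kHz mod fs = 19.3 kHz.
19.3 kHz ≤ fs/2 = 28.35 kHz, appears at 19.3 kHz.
184.6 kHz mod fs = 14.5 kHz.
14.5 kHz ≤ fs/2 = 28.35 kHz, appears at 14.5 kHz.
118.9 kHz mod fs = 5.5 kHz.
5.5 kHz ≤ fs/2 = 28.35 kHz, appears at 5.5 kHz.
17 kHz ≤ fs/2 = 28.35 kHz, passes unchanged.
71.2 kHz mod fs = 14.5 kHz.
14.5 kHz ≤ fs/2 = 28.35 kHz, appears at 14.5 kHz.
71.2 kHz and 184.6 kHz both map to 14.5 kHz.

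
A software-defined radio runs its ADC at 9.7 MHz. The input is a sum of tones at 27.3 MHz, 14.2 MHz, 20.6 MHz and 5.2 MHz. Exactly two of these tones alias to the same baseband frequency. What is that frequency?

4.5 MHz

fs/2 = 4.85 MHz.
27.3 MHz mod fs = 7.9 MHz.
7.9 MHz > fs/2 = 4.85 MHz, folds to fs − 7.9 MHz = 1.8 MHz.
14.2 MHz mod fs = 4.5 MHz.
4.5 MHz ≤ fs/2 = 4.85 MHz, appears at 4.5 MHz.
20.6 MHz mod fs = 1.2 MHz.
1.2 MHz ≤ fs/2 = 4.85 MHz, appears at 1.2 MHz.
5.2 MHz > fs/2 = 4.85 MHz, folds to fs − 5.2 MHz = 4.5 MHz.
5.2 MHz and 14.2 MHz both map to 4.5 MHz.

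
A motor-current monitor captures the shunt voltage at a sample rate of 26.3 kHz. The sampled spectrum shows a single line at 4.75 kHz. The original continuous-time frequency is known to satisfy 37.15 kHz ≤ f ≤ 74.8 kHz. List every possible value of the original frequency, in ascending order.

Frequencies that alias to 4.75 kHz are k·fs ± 4.75 kHz for integer k ≥ 0.
k=0: 4.75 kHz.
k=1: 21.55 kHz, 31.05 kHz.
k=2: 47.85 kHz, 57.35 kHz.
k=3: 74.15 kHz, 83.65 kHz.
k=4: 100.45 kHz, 109.95 kHz.
Within [37.15 kHz, 74.8 kHz]: 47.85 kHz, 57.35 kHz, 74.15 kHz.

47.85 kHz, 57.35 kHz, 74.15 kHz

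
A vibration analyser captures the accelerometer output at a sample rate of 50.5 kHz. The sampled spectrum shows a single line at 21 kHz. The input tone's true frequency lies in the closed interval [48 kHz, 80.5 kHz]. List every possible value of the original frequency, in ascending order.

71.5 kHz, 80 kHz

Frequencies that alias to 21 kHz are k·fs ± 21 kHz for integer k ≥ 0.
k=0: 21 kHz.
k=1: 29.5 kHz, 71.5 kHz.
k=2: 80 kHz, 122 kHz.
k=3: 130.5 kHz, 172.5 kHz.
Within [48 kHz, 80.5 kHz]: 71.5 kHz, 80 kHz.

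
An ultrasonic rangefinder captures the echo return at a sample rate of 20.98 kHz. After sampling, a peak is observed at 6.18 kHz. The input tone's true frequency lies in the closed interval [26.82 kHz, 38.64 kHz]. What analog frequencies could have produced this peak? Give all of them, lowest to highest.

27.16 kHz, 35.78 kHz

Frequencies that alias to 6.18 kHz are k·fs ± 6.18 kHz for integer k ≥ 0.
k=0: 6.18 kHz.
k=1: 14.8 kHz, 27.16 kHz.
k=2: 35.78 kHz, 48.14 kHz.
k=3: 56.76 kHz, 69.12 kHz.
Within [26.82 kHz, 38.64 kHz]: 27.16 kHz, 35.78 kHz.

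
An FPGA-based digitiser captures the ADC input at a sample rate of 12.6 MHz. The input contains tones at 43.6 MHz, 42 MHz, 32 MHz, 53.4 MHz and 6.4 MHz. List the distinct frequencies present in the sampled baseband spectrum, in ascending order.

fs/2 = 6.3 MHz.
43.6 MHz mod fs = 5.8 MHz.
5.8 MHz ≤ fs/2 = 6.3 MHz, appears at 5.8 MHz.
42 MHz mod fs = 4.2 MHz.
4.2 MHz ≤ fs/2 = 6.3 MHz, appears at 4.2 MHz.
32 MHz mod fs = 6.8 MHz.
6.8 MHz > fs/2 = 6.3 MHz, folds to fs − 6.8 MHz = 5.8 MHz.
53.4 MHz mod fs = 3 MHz.
3 MHz ≤ fs/2 = 6.3 MHz, appears at 3 MHz.
6.4 MHz > fs/2 = 6.3 MHz, folds to fs − 6.4 MHz = 6.2 MHz.
Distinct values: {3 MHz, 4.2 MHz, 5.8 MHz, 6.2 MHz}.

3 MHz, 4.2 MHz, 5.8 MHz, 6.2 MHz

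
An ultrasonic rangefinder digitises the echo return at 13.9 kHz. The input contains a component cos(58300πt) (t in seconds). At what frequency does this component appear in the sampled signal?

1.35 kHz

ω = 58300π rad/s → f = ω/(2π) = 29150 Hz = 29.15 kHz.
29.15 kHz mod fs = 1.35 kHz.
1.35 kHz ≤ fs/2 = 6.95 kHz, appears at 1.35 kHz.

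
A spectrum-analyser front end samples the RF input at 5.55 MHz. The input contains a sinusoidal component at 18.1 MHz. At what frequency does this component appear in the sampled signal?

18.1 MHz mod fs = 1.45 MHz.
1.45 MHz ≤ fs/2 = 2.775 MHz, appears at 1.45 MHz.

1.45 MHz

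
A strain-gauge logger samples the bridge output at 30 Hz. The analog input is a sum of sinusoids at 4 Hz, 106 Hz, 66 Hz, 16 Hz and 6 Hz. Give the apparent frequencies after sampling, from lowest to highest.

fs/2 = 15 Hz.
4 Hz ≤ fs/2 = 15 Hz, passes unchanged.
106 Hz mod fs = 16 Hz.
16 Hz > fs/2 = 15 Hz, folds to fs − 16 Hz = 14 Hz.
66 Hz mod fs = 6 Hz.
6 Hz ≤ fs/2 = 15 Hz, appears at 6 Hz.
16 Hz > fs/2 = 15 Hz, folds to fs − 16 Hz = 14 Hz.
6 Hz ≤ fs/2 = 15 Hz, passes unchanged.
Distinct values: {4 Hz, 6 Hz, 14 Hz}.

4 Hz, 6 Hz, 14 Hz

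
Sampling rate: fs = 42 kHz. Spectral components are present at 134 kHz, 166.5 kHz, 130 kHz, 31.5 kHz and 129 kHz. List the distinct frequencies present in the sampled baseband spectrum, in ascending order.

1.5 kHz, 3 kHz, 4 kHz, 8 kHz, 10.5 kHz

fs/2 = 21 kHz.
134 kHz mod fs = 8 kHz.
8 kHz ≤ fs/2 = 21 kHz, appears at 8 kHz.
166.5 kHz mod fs = 40.5 kHz.
40.5 kHz > fs/2 = 21 kHz, folds to fs − 40.5 kHz = 1.5 kHz.
130 kHz mod fs = 4 kHz.
4 kHz ≤ fs/2 = 21 kHz, appears at 4 kHz.
31.5 kHz > fs/2 = 21 kHz, folds to fs − 31.5 kHz = 10.5 kHz.
129 kHz mod fs = 3 kHz.
3 kHz ≤ fs/2 = 21 kHz, appears at 3 kHz.
Distinct values: {1.5 kHz, 3 kHz, 4 kHz, 8 kHz, 10.5 kHz}.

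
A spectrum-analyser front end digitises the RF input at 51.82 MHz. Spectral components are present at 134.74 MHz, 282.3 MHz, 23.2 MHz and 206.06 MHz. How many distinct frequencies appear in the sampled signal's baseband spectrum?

3

fs/2 = 25.91 MHz.
134.74 MHz mod fs = 31.1 MHz.
31.1 MHz > fs/2 = 25.91 MHz, folds to fs − 31.1 MHz = 20.72 MHz.
282.3 MHz mod fs = 23.2 MHz.
23.2 MHz ≤ fs/2 = 25.91 MHz, appears at 23.2 MHz.
23.2 MHz ≤ fs/2 = 25.91 MHz, passes unchanged.
206.06 MHz mod fs = 50.6 MHz.
50.6 MHz > fs/2 = 25.91 MHz, folds to fs − 50.6 MHz = 1.22 MHz.
Distinct values: {1.22 MHz, 20.72 MHz, 23.2 MHz} → 3.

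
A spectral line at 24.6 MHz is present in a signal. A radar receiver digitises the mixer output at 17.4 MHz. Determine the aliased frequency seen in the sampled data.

7.2 MHz

24.6 MHz mod fs = 7.2 MHz.
7.2 MHz ≤ fs/2 = 8.7 MHz, appears at 7.2 MHz.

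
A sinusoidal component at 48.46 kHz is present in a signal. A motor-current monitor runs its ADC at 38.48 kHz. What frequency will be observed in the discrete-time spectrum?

9.98 kHz

48.46 kHz mod fs = 9.98 kHz.
9.98 kHz ≤ fs/2 = 19.24 kHz, appears at 9.98 kHz.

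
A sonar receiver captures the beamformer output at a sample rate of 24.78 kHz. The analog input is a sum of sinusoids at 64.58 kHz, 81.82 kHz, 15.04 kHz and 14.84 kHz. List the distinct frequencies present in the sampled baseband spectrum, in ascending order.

fs/2 = 12.39 kHz.
64.58 kHz mod fs = 15.02 kHz.
15.02 kHz > fs/2 = 12.39 kHz, folds to fs − 15.02 kHz = 9.76 kHz.
81.82 kHz mod fs = 7.48 kHz.
7.48 kHz ≤ fs/2 = 12.39 kHz, appears at 7.48 kHz.
15.04 kHz > fs/2 = 12.39 kHz, folds to fs − 15.04 kHz = 9.74 kHz.
14.84 kHz > fs/2 = 12.39 kHz, folds to fs − 14.84 kHz = 9.94 kHz.
Distinct values: {7.48 kHz, 9.74 kHz, 9.76 kHz, 9.94 kHz}.

7.48 kHz, 9.74 kHz, 9.76 kHz, 9.94 kHz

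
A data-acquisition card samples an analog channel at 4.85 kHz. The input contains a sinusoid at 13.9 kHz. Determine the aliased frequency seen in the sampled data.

0.65 kHz

13.9 kHz mod fs = 4.2 kHz.
4.2 kHz > fs/2 = 2.425 kHz, folds to fs − 4.2 kHz = 0.65 kHz.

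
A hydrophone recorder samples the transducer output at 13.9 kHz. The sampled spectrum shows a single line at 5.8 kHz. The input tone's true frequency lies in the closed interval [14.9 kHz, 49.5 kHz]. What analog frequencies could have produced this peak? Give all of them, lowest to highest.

Frequencies that alias to 5.8 kHz are k·fs ± 5.8 kHz for integer k ≥ 0.
k=0: 5.8 kHz.
k=1: 8.1 kHz, 19.7 kHz.
k=2: 22 kHz, 33.6 kHz.
k=3: 35.9 kHz, 47.5 kHz.
k=4: 49.8 kHz, 61.4 kHz.
Within [14.9 kHz, 49.5 kHz]: 19.7 kHz, 22 kHz, 33.6 kHz, 35.9 kHz, 47.5 kHz.

19.7 kHz, 22 kHz, 33.6 kHz, 35.9 kHz, 47.5 kHz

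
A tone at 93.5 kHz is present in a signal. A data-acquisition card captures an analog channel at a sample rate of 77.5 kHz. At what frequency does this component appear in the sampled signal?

93.5 kHz mod fs = 16 kHz.
16 kHz ≤ fs/2 = 38.75 kHz, appears at 16 kHz.

16 kHz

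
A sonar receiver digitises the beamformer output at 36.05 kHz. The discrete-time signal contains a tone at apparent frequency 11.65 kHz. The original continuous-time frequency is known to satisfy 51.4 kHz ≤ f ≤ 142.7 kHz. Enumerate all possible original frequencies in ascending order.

60.45 kHz, 83.75 kHz, 96.5 kHz, 119.8 kHz, 132.55 kHz

Frequencies that alias to 11.65 kHz are k·fs ± 11.65 kHz for integer k ≥ 0.
k=0: 11.65 kHz.
k=1: 24.4 kHz, 47.7 kHz.
k=2: 60.45 kHz, 83.75 kHz.
k=3: 96.5 kHz, 119.8 kHz.
k=4: 132.55 kHz, 155.85 kHz.
k=5: 168.6 kHz, 191.9 kHz.
Within [51.4 kHz, 142.7 kHz]: 60.45 kHz, 83.75 kHz, 96.5 kHz, 119.8 kHz, 132.55 kHz.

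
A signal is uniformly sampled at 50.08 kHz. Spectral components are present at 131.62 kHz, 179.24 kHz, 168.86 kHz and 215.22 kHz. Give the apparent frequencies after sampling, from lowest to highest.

fs/2 = 25.04 kHz.
131.62 kHz mod fs = 31.46 kHz.
31.46 kHz > fs/2 = 25.04 kHz, folds to fs − 31.46 kHz = 18.62 kHz.
179.24 kHz mod fs = 29 kHz.
29 kHz > fs/2 = 25.04 kHz, folds to fs − 29 kHz = 21.08 kHz.
168.86 kHz mod fs = 18.62 kHz.
18.62 kHz ≤ fs/2 = 25.04 kHz, appears at 18.62 kHz.
215.22 kHz mod fs = 14.9 kHz.
14.9 kHz ≤ fs/2 = 25.04 kHz, appears at 14.9 kHz.
Distinct values: {14.9 kHz, 18.62 kHz, 21.08 kHz}.

14.9 kHz, 18.62 kHz, 21.08 kHz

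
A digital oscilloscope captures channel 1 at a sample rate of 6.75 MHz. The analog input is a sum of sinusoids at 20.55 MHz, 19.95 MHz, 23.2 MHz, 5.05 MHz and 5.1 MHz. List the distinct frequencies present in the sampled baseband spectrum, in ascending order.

fs/2 = 3.375 MHz.
20.55 MHz mod fs = 0.3 MHz.
0.3 MHz ≤ fs/2 = 3.375 MHz, appears at 0.3 MHz.
19.95 MHz mod fs = 6.45 MHz.
6.45 MHz > fs/2 = 3.375 MHz, folds to fs − 6.45 MHz = 0.3 MHz.
23.2 MHz mod fs = 2.95 MHz.
2.95 MHz ≤ fs/2 = 3.375 MHz, appears at 2.95 MHz.
5.05 MHz > fs/2 = 3.375 MHz, folds to fs − 5.05 MHz = 1.7 MHz.
5.1 MHz > fs/2 = 3.375 MHz, folds to fs − 5.1 MHz = 1.65 MHz.
Distinct values: {0.3 MHz, 1.65 MHz, 1.7 MHz, 2.95 MHz}.

0.3 MHz, 1.65 MHz, 1.7 MHz, 2.95 MHz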